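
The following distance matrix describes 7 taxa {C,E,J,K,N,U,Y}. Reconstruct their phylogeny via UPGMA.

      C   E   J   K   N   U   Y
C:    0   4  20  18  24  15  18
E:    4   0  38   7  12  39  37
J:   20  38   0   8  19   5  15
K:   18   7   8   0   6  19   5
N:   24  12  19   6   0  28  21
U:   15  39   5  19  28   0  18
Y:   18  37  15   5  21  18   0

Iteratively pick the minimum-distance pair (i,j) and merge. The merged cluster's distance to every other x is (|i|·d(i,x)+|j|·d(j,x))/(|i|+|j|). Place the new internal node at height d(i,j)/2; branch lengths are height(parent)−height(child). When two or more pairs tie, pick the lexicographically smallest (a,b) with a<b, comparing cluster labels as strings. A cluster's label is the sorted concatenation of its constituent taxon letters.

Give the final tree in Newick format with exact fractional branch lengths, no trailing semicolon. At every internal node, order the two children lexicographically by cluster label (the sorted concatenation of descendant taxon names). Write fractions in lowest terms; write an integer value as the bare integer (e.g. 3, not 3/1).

((C:2,E:2):47/5,((J:5/2,U:5/2):77/12,((K:5/2,Y:5/2):17/4,N:27/4):13/6):149/60)

iteration 1: select C,E (d=4); attach at lengths (2, 2); label the merged cluster CE
  updated: d(CE,J)=29, d(CE,K)=25/2, d(CE,N)=18, d(CE,U)=27, d(CE,Y)=55/2
iteration 2: select J,U (d=5); attach at lengths (5/2, 5/2); label the merged cluster JU
  updated: d(CE,JU)=28, d(JU,K)=27/2, d(JU,N)=47/2, d(JU,Y)=33/2
iteration 3: select K,Y (d=5); attach at lengths (5/2, 5/2); label the merged cluster KY
  updated: d(CE,KY)=20, d(JU,KY)=15, d(KY,N)=27/2
iteration 4: select KY,N (d=27/2); attach at lengths (17/4, 27/4); label the merged cluster KNY
  updated: d(CE,KNY)=58/3, d(JU,KNY)=107/6
iteration 5: select JU,KNY (d=107/6); attach at lengths (77/12, 13/6); label the merged cluster JKNUY
  updated: d(CE,JKNUY)=114/5
iteration 6: select CE,JKNUY (d=114/5); attach at lengths (47/5, 149/60); label the merged cluster CEJKNUY
final tree: ((C:2,E:2):47/5,((J:5/2,U:5/2):77/12,((K:5/2,Y:5/2):17/4,N:27/4):13/6):149/60)
total length: 682/15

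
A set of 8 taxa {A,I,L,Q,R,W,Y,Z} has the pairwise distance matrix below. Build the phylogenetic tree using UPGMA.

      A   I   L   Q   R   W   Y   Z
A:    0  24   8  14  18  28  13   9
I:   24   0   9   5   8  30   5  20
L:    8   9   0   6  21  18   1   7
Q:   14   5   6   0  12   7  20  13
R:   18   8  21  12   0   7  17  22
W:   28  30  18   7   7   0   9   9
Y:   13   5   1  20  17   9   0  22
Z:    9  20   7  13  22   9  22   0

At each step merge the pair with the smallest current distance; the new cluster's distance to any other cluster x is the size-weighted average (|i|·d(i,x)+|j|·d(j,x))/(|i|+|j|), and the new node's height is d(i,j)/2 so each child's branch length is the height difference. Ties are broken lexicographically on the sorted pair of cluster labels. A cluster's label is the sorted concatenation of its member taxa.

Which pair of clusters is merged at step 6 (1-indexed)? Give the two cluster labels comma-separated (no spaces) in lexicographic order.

iteration 1: select L,Y (d=1); attach at lengths (1/2, 1/2); label the merged cluster LY
  updated: d(A,LY)=21/2, d(I,LY)=7, d(LY,Q)=13, d(LY,R)=19, d(LY,W)=27/2, d(LY,Z)=29/2
iteration 2: select I,Q (d=5); attach at lengths (5/2, 5/2); label the merged cluster IQ
  updated: d(A,IQ)=19, d(IQ,LY)=10, d(IQ,R)=10, d(IQ,W)=37/2, d(IQ,Z)=33/2
iteration 3: select R,W (d=7); attach at lengths (7/2, 7/2); label the merged cluster RW
  updated: d(A,RW)=23, d(IQ,RW)=57/4, d(LY,RW)=65/4, d(RW,Z)=31/2
iteration 4: select A,Z (d=9); attach at lengths (9/2, 9/2); label the merged cluster AZ
  updated: d(AZ,IQ)=71/4, d(AZ,LY)=25/2, d(AZ,RW)=77/4
iteration 5: select IQ,LY (d=10); attach at lengths (5/2, 9/2); label the merged cluster ILQY
  updated: d(AZ,ILQY)=121/8, d(ILQY,RW)=61/4
iteration 6: select AZ,ILQY (d=121/8); attach at lengths (49/16, 41/16); label the merged cluster AILQYZ
  updated: d(AILQYZ,RW)=199/12
iteration 7: select AILQYZ,RW (d=199/12); attach at lengths (35/48, 115/24); label the merged cluster AILQRWYZ
final tree: (((A:9/2,Z:9/2):49/16,((I:5/2,Q:5/2):5/2,(L:1/2,Y:1/2):9/2):41/16):35/48,(R:7/2,W:7/2):115/24)
total length: 1927/48

AZ,ILQY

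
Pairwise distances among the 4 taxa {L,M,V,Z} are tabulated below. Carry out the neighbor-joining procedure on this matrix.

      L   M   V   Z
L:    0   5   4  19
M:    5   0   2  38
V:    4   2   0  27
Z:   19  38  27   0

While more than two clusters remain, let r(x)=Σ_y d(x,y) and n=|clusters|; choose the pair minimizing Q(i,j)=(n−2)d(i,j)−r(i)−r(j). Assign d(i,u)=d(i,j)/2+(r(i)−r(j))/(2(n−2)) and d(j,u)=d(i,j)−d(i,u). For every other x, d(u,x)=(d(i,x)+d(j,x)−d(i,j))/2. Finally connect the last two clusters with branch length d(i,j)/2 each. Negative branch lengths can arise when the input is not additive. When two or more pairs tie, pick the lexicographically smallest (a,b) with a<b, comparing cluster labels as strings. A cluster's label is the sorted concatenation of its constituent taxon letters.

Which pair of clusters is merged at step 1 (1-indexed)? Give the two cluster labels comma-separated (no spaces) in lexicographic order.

iteration 1: select L,Z (d=19, Q=-74); attach at lengths (-9/2, 47/2); label the merged cluster LZ
  updated: d(LZ,M)=12, d(LZ,V)=6
iteration 2: select LZ,M (d=12, Q=-20); attach at lengths (8, 4); label the merged cluster LMZ
  updated: d(LMZ,V)=-2
iteration 3: select LMZ,V (d=-2); attach at lengths (-1, -1); label the merged cluster LMVZ
final tree: (((L:-9/2,Z:47/2):8,M:4):-1,V:-1)
total length: 29

L,Z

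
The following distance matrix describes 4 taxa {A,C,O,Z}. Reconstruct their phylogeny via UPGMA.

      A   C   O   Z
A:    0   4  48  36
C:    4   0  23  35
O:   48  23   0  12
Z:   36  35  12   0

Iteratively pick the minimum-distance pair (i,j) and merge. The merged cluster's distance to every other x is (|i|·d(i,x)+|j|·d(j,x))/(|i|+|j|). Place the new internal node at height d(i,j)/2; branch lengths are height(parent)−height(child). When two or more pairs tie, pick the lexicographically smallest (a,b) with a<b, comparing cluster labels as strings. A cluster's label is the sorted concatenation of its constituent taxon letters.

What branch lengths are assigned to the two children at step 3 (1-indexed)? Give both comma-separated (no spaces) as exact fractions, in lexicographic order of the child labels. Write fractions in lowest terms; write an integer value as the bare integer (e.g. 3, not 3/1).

1. join A+C (d=4) ⇒ AC; edges |A|=2, |C|=2
  updated: d(AC,O)=71/2, d(AC,Z)=71/2
2. join O+Z (d=12) ⇒ OZ; edges |O|=6, |Z|=6
  updated: d(AC,OZ)=71/2
3. join AC+OZ (d=71/2) ⇒ ACOZ; edges |AC|=63/4, |OZ|=47/4
final tree: ((A:2,C:2):63/4,(O:6,Z:6):47/4)
total length: 87/2

63/4,47/4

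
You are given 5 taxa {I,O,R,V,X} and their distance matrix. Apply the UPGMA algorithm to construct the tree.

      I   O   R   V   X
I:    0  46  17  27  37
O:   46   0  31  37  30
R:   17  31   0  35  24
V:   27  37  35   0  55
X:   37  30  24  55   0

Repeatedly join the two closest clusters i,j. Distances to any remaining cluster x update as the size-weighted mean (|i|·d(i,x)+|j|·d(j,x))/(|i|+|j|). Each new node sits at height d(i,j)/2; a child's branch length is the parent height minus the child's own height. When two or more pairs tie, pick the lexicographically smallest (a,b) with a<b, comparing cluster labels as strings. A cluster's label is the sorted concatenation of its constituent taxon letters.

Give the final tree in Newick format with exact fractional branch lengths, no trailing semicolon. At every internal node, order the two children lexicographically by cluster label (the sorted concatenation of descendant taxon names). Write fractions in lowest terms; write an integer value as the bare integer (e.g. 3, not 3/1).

iteration 1: select I,R (d=17); attach at lengths (17/2, 17/2); label the merged cluster IR
  updated: d(IR,O)=77/2, d(IR,V)=31, d(IR,X)=61/2
iteration 2: select O,X (d=30); attach at lengths (15, 15); label the merged cluster OX
  updated: d(IR,OX)=69/2, d(OX,V)=46
iteration 3: select IR,V (d=31); attach at lengths (7, 31/2); label the merged cluster IRV
  updated: d(IRV,OX)=115/3
iteration 4: select IRV,OX (d=115/3); attach at lengths (11/3, 25/6); label the merged cluster IORVX
final tree: (((I:17/2,R:17/2):7,V:31/2):11/3,(O:15,X:15):25/6)
total length: 232/3

(((I:17/2,R:17/2):7,V:31/2):11/3,(O:15,X:15):25/6)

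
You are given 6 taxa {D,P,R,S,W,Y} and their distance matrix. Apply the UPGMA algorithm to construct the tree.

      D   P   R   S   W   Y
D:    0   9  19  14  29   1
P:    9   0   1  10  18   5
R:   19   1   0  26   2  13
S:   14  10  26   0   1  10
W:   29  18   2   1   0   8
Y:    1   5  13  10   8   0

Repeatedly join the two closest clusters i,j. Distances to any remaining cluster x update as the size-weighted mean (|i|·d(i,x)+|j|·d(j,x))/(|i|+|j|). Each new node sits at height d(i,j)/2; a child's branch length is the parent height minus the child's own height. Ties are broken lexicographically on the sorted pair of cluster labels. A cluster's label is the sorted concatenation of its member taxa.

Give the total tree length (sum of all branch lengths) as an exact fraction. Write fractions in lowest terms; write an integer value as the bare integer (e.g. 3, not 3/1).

175/8

step 1: merge (D,Y) at d=1; branch lengths D→1/2, Y→1/2; new cluster DY
  updated: d(DY,P)=7, d(DY,R)=16, d(DY,S)=12, d(DY,W)=37/2
step 2: merge (P,R) at d=1; branch lengths P→1/2, R→1/2; new cluster PR
  updated: d(DY,PR)=23/2, d(PR,S)=18, d(PR,W)=10
step 3: merge (S,W) at d=1; branch lengths S→1/2, W→1/2; new cluster SW
  updated: d(DY,SW)=61/4, d(PR,SW)=14
step 4: merge (DY,PR) at d=23/2; branch lengths DY→21/4, PR→21/4; new cluster DPRY
  updated: d(DPRY,SW)=117/8
step 5: merge (DPRY,SW) at d=117/8; branch lengths DPRY→25/16, SW→109/16; new cluster DPRSWY
final tree: (((D:1/2,Y:1/2):21/4,(P:1/2,R:1/2):21/4):25/16,(S:1/2,W:1/2):109/16)
total length: 175/8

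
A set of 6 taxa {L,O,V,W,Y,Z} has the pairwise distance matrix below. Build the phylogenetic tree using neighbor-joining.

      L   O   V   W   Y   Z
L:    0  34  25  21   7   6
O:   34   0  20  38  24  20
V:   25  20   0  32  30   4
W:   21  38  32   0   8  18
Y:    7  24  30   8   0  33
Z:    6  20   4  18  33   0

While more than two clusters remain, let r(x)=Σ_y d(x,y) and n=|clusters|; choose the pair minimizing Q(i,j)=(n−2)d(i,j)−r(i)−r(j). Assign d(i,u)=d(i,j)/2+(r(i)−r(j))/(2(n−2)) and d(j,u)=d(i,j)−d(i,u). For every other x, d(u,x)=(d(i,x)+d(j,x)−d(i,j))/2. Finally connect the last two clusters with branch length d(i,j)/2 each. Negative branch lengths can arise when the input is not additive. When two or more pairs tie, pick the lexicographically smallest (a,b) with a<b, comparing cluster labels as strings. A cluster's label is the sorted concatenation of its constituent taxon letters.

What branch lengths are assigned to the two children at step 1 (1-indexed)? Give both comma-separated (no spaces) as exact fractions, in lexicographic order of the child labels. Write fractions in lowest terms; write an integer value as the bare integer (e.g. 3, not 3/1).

iteration 1: select W,Y (d=8, Q=-187); attach at lengths (47/8, 17/8); label the merged cluster WY
  updated: d(L,WY)=10, d(O,WY)=27, d(V,WY)=27, d(WY,Z)=43/2
iteration 2: select L,WY (d=10, Q=-261/2); attach at lengths (13/4, 27/4); label the merged cluster LWY
  updated: d(LWY,O)=51/2, d(LWY,V)=21, d(LWY,Z)=35/4
iteration 3: select LWY,Z (d=35/4, Q=-141/2); attach at lengths (10, -5/4); label the merged cluster LWYZ
  updated: d(LWYZ,O)=147/8, d(LWYZ,V)=65/8
iteration 4: select LWYZ,O (d=147/8, Q=-93/2); attach at lengths (13/4, 121/8); label the merged cluster LOWYZ
  updated: d(LOWYZ,V)=39/8
iteration 5: select LOWYZ,V (d=39/8); attach at lengths (39/16, 39/16); label the merged cluster LOVWYZ
final tree: ((((L:13/4,(W:47/8,Y:17/8):27/4):10,Z:-5/4):13/4,O:121/8):39/16,V:39/16)
total length: 50

47/8,17/8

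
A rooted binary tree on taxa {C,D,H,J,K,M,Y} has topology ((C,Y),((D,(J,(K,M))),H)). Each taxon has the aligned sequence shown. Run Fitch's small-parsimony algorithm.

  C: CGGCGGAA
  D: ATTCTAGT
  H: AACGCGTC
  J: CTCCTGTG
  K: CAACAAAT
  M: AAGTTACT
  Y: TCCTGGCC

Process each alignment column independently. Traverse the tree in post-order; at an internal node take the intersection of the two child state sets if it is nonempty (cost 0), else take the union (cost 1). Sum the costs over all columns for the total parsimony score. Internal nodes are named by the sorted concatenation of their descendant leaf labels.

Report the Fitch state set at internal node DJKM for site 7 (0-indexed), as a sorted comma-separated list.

site 0, node CY: C={C} ∪ Y={T} → {C,T} (+1)
site 0, node KM: K={C} ∪ M={A} → {A,C} (+1)
site 0, node JKM: J={C} ∩ KM={A,C} → {C} (+0)
site 0, node DJKM: D={A} ∪ JKM={C} → {A,C} (+1)
site 0, node DHJKM: DJKM={A,C} ∩ H={A} → {A} (+0)
site 0, node CDHJKMY: CY={C,T} ∪ DHJKM={A} → {A,C,T} (+1)
site 1, node CY: C={G} ∪ Y={C} → {C,G} (+1)
site 1, node KM: K={A} ∩ M={A} → {A} (+0)
site 1, node JKM: J={T} ∪ KM={A} → {A,T} (+1)
site 1, node DJKM: D={T} ∩ JKM={A,T} → {T} (+0)
site 1, node DHJKM: DJKM={T} ∪ H={A} → {A,T} (+1)
site 1, node CDHJKMY: CY={C,G} ∪ DHJKM={A,T} → {A,C,G,T} (+1)
site 2, node CY: C={G} ∪ Y={C} → {C,G} (+1)
site 2, node KM: K={A} ∪ M={G} → {A,G} (+1)
site 2, node JKM: J={C} ∪ KM={A,G} → {A,C,G} (+1)
site 2, node DJKM: D={T} ∪ JKM={A,C,G} → {A,C,G,T} (+1)
site 2, node DHJKM: DJKM={A,C,G,T} ∩ H={C} → {C} (+0)
site 2, node CDHJKMY: CY={C,G} ∩ DHJKM={C} → {C} (+0)
site 3, node CY: C={C} ∪ Y={T} → {C,T} (+1)
site 3, node KM: K={C} ∪ M={T} → {C,T} (+1)
site 3, node JKM: J={C} ∩ KM={C,T} → {C} (+0)
site 3, node DJKM: D={C} ∩ JKM={C} → {C} (+0)
site 3, node DHJKM: DJKM={C} ∪ H={G} → {C,G} (+1)
site 3, node CDHJKMY: CY={C,T} ∩ DHJKM={C,G} → {C} (+0)
site 4, node CY: C={G} ∩ Y={G} → {G} (+0)
site 4, node KM: K={A} ∪ M={T} → {A,T} (+1)
site 4, node JKM: J={T} ∩ KM={A,T} → {T} (+0)
site 4, node DJKM: D={T} ∩ JKM={T} → {T} (+0)
site 4, node DHJKM: DJKM={T} ∪ H={C} → {C,T} (+1)
site 4, node CDHJKMY: CY={G} ∪ DHJKM={C,T} → {C,G,T} (+1)
site 5, node CY: C={G} ∩ Y={G} → {G} (+0)
site 5, node KM: K={A} ∩ M={A} → {A} (+0)
site 5, node JKM: J={G} ∪ KM={A} → {A,G} (+1)
site 5, node DJKM: D={A} ∩ JKM={A,G} → {A} (+0)
site 5, node DHJKM: DJKM={A} ∪ H={G} → {A,G} (+1)
site 5, node CDHJKMY: CY={G} ∩ DHJKM={A,G} → {G} (+0)
site 6, node CY: C={A} ∪ Y={C} → {A,C} (+1)
site 6, node KM: K={A} ∪ M={C} → {A,C} (+1)
site 6, node JKM: J={T} ∪ KM={A,C} → {A,C,T} (+1)
site 6, node DJKM: D={G} ∪ JKM={A,C,T} → {A,C,G,T} (+1)
site 6, node DHJKM: DJKM={A,C,G,T} ∩ H={T} → {T} (+0)
site 6, node CDHJKMY: CY={A,C} ∪ DHJKM={T} → {A,C,T} (+1)
site 7, node CY: C={A} ∪ Y={C} → {A,C} (+1)
site 7, node KM: K={T} ∩ M={T} → {T} (+0)
site 7, node JKM: J={G} ∪ KM={T} → {G,T} (+1)
site 7, node DJKM: D={T} ∩ JKM={G,T} → {T} (+0)
site 7, node DHJKM: DJKM={T} ∪ H={C} → {C,T} (+1)
site 7, node CDHJKMY: CY={A,C} ∩ DHJKM={C,T} → {C} (+0)
per-site changes: [4, 4, 4, 3, 3, 2, 5, 3]; total = 28

T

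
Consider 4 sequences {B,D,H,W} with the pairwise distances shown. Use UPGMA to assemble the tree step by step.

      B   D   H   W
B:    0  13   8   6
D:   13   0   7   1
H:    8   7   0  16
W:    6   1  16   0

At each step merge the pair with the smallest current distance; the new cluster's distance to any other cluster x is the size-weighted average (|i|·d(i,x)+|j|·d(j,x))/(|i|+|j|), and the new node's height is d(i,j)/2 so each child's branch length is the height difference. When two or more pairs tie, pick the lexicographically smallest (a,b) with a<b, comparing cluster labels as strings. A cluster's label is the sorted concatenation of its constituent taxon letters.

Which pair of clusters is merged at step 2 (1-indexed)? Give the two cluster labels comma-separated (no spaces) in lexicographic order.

iteration 1: select D,W (d=1); attach at lengths (1/2, 1/2); label the merged cluster DW
  updated: d(B,DW)=19/2, d(DW,H)=23/2
iteration 2: select B,H (d=8); attach at lengths (4, 4); label the merged cluster BH
  updated: d(BH,DW)=21/2
iteration 3: select BH,DW (d=21/2); attach at lengths (5/4, 19/4); label the merged cluster BDHW
final tree: ((B:4,H:4):5/4,(D:1/2,W:1/2):19/4)
total length: 15

B,H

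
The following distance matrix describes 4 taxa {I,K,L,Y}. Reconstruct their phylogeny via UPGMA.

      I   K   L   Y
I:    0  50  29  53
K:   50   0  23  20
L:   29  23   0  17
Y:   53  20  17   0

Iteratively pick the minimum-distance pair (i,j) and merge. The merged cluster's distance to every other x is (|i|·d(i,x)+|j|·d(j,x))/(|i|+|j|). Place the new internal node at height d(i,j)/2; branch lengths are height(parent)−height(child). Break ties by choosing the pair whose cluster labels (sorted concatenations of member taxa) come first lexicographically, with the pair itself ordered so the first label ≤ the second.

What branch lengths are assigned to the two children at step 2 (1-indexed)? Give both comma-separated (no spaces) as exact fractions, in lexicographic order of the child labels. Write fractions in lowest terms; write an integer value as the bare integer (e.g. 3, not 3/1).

1. join L+Y (d=17) ⇒ LY; edges |L|=17/2, |Y|=17/2
  updated: d(I,LY)=41, d(K,LY)=43/2
2. join K+LY (d=43/2) ⇒ KLY; edges |K|=43/4, |LY|=9/4
  updated: d(I,KLY)=44
3. join I+KLY (d=44) ⇒ IKLY; edges |I|=22, |KLY|=45/4
final tree: (I:22,(K:43/4,(L:17/2,Y:17/2):9/4):45/4)
total length: 253/4

43/4,9/4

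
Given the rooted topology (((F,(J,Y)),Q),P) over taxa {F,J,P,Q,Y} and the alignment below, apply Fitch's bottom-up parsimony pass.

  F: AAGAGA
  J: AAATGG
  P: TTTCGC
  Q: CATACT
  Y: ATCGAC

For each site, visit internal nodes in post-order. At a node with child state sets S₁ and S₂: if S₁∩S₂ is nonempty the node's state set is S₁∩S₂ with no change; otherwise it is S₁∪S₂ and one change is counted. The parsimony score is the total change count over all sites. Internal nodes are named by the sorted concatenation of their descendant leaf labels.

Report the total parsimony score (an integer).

[col 0] JY: children J:{A}, Y:{A} ∩→ {A}; cost 0
[col 0] FJY: children F:{A}, JY:{A} ∩→ {A}; cost 0
[col 0] FJQY: children FJY:{A}, Q:{C} ∪→ {A,C}; cost 1
[col 0] FJPQY: children FJQY:{A,C}, P:{T} ∪→ {A,C,T}; cost 1
[col 1] JY: children J:{A}, Y:{T} ∪→ {A,T}; cost 1
[col 1] FJY: children F:{A}, JY:{A,T} ∩→ {A}; cost 0
[col 1] FJQY: children FJY:{A}, Q:{A} ∩→ {A}; cost 0
[col 1] FJPQY: children FJQY:{A}, P:{T} ∪→ {A,T}; cost 1
[col 2] JY: children J:{A}, Y:{C} ∪→ {A,C}; cost 1
[col 2] FJY: children F:{G}, JY:{A,C} ∪→ {A,C,G}; cost 1
[col 2] FJQY: children FJY:{A,C,G}, Q:{T} ∪→ {A,C,G,T}; cost 1
[col 2] FJPQY: children FJQY:{A,C,G,T}, P:{T} ∩→ {T}; cost 0
[col 3] JY: children J:{T}, Y:{G} ∪→ {G,T}; cost 1
[col 3] FJY: children F:{A}, JY:{G,T} ∪→ {A,G,T}; cost 1
[col 3] FJQY: children FJY:{A,G,T}, Q:{A} ∩→ {A}; cost 0
[col 3] FJPQY: children FJQY:{A}, P:{C} ∪→ {A,C}; cost 1
[col 4] JY: children J:{G}, Y:{A} ∪→ {A,G}; cost 1
[col 4] FJY: children F:{G}, JY:{A,G} ∩→ {G}; cost 0
[col 4] FJQY: children FJY:{G}, Q:{C} ∪→ {C,G}; cost 1
[col 4] FJPQY: children FJQY:{C,G}, P:{G} ∩→ {G}; cost 0
[col 5] JY: children J:{G}, Y:{C} ∪→ {C,G}; cost 1
[col 5] FJY: children F:{A}, JY:{C,G} ∪→ {A,C,G}; cost 1
[col 5] FJQY: children FJY:{A,C,G}, Q:{T} ∪→ {A,C,G,T}; cost 1
[col 5] FJPQY: children FJQY:{A,C,G,T}, P:{C} ∩→ {C}; cost 0
per-site changes: [2, 2, 3, 3, 2, 3]; total = 15

15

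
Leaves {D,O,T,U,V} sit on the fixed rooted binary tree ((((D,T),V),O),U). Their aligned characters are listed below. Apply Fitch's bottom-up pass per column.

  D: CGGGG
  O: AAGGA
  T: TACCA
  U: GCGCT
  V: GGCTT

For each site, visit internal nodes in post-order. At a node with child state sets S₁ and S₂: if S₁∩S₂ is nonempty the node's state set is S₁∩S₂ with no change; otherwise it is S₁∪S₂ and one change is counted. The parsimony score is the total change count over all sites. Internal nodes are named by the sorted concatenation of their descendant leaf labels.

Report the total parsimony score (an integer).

14

[col 0] DT: children D:{C}, T:{T} ∪→ {C,T}; cost 1
[col 0] DTV: children DT:{C,T}, V:{G} ∪→ {C,G,T}; cost 1
[col 0] DOTV: children DTV:{C,G,T}, O:{A} ∪→ {A,C,G,T}; cost 1
[col 0] DOTUV: children DOTV:{A,C,G,T}, U:{G} ∩→ {G}; cost 0
[col 1] DT: children D:{G}, T:{A} ∪→ {A,G}; cost 1
[col 1] DTV: children DT:{A,G}, V:{G} ∩→ {G}; cost 0
[col 1] DOTV: children DTV:{G}, O:{A} ∪→ {A,G}; cost 1
[col 1] DOTUV: children DOTV:{A,G}, U:{C} ∪→ {A,C,G}; cost 1
[col 2] DT: children D:{G}, T:{C} ∪→ {C,G}; cost 1
[col 2] DTV: children DT:{C,G}, V:{C} ∩→ {C}; cost 0
[col 2] DOTV: children DTV:{C}, O:{G} ∪→ {C,G}; cost 1
[col 2] DOTUV: children DOTV:{C,G}, U:{G} ∩→ {G}; cost 0
[col 3] DT: children D:{G}, T:{C} ∪→ {C,G}; cost 1
[col 3] DTV: children DT:{C,G}, V:{T} ∪→ {C,G,T}; cost 1
[col 3] DOTV: children DTV:{C,G,T}, O:{G} ∩→ {G}; cost 0
[col 3] DOTUV: children DOTV:{G}, U:{C} ∪→ {C,G}; cost 1
[col 4] DT: children D:{G}, T:{A} ∪→ {A,G}; cost 1
[col 4] DTV: children DT:{A,G}, V:{T} ∪→ {A,G,T}; cost 1
[col 4] DOTV: children DTV:{A,G,T}, O:{A} ∩→ {A}; cost 0
[col 4] DOTUV: children DOTV:{A}, U:{T} ∪→ {A,T}; cost 1
per-site changes: [3, 3, 2, 3, 3]; total = 14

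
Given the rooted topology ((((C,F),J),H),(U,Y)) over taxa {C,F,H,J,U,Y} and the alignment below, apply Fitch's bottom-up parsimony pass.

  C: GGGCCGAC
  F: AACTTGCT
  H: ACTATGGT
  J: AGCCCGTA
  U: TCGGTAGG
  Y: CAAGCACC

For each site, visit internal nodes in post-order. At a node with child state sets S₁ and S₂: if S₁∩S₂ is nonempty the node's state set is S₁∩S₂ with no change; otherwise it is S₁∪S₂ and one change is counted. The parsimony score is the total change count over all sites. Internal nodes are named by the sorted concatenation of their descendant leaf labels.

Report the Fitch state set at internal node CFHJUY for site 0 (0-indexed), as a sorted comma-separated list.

A,C,T

[col 0] CF: children C:{G}, F:{A} ∪→ {A,G}; cost 1
[col 0] CFJ: children CF:{A,G}, J:{A} ∩→ {A}; cost 0
[col 0] CFHJ: children CFJ:{A}, H:{A} ∩→ {A}; cost 0
[col 0] UY: children U:{T}, Y:{C} ∪→ {C,T}; cost 1
[col 0] CFHJUY: children CFHJ:{A}, UY:{C,T} ∪→ {A,C,T}; cost 1
[col 1] CF: children C:{G}, F:{A} ∪→ {A,G}; cost 1
[col 1] CFJ: children CF:{A,G}, J:{G} ∩→ {G}; cost 0
[col 1] CFHJ: children CFJ:{G}, H:{C} ∪→ {C,G}; cost 1
[col 1] UY: children U:{C}, Y:{A} ∪→ {A,C}; cost 1
[col 1] CFHJUY: children CFHJ:{C,G}, UY:{A,C} ∩→ {C}; cost 0
[col 2] CF: children C:{G}, F:{C} ∪→ {C,G}; cost 1
[col 2] CFJ: children CF:{C,G}, J:{C} ∩→ {C}; cost 0
[col 2] CFHJ: children CFJ:{C}, H:{T} ∪→ {C,T}; cost 1
[col 2] UY: children U:{G}, Y:{A} ∪→ {A,G}; cost 1
[col 2] CFHJUY: children CFHJ:{C,T}, UY:{A,G} ∪→ {A,C,G,T}; cost 1
[col 3] CF: children C:{C}, F:{T} ∪→ {C,T}; cost 1
[col 3] CFJ: children CF:{C,T}, J:{C} ∩→ {C}; cost 0
[col 3] CFHJ: children CFJ:{C}, H:{A} ∪→ {A,C}; cost 1
[col 3] UY: children U:{G}, Y:{G} ∩→ {G}; cost 0
[col 3] CFHJUY: children CFHJ:{A,C}, UY:{G} ∪→ {A,C,G}; cost 1
[col 4] CF: children C:{C}, F:{T} ∪→ {C,T}; cost 1
[col 4] CFJ: children CF:{C,T}, J:{C} ∩→ {C}; cost 0
[col 4] CFHJ: children CFJ:{C}, H:{T} ∪→ {C,T}; cost 1
[col 4] UY: children U:{T}, Y:{C} ∪→ {C,T}; cost 1
[col 4] CFHJUY: children CFHJ:{C,T}, UY:{C,T} ∩→ {C,T}; cost 0
[col 5] CF: children C:{G}, F:{G} ∩→ {G}; cost 0
[col 5] CFJ: children CF:{G}, J:{G} ∩→ {G}; cost 0
[col 5] CFHJ: children CFJ:{G}, H:{G} ∩→ {G}; cost 0
[col 5] UY: children U:{A}, Y:{A} ∩→ {A}; cost 0
[col 5] CFHJUY: children CFHJ:{G}, UY:{A} ∪→ {A,G}; cost 1
[col 6] CF: children C:{A}, F:{C} ∪→ {A,C}; cost 1
[col 6] CFJ: children CF:{A,C}, J:{T} ∪→ {A,C,T}; cost 1
[col 6] CFHJ: children CFJ:{A,C,T}, H:{G} ∪→ {A,C,G,T}; cost 1
[col 6] UY: children U:{G}, Y:{C} ∪→ {C,G}; cost 1
[col 6] CFHJUY: children CFHJ:{A,C,G,T}, UY:{C,G} ∩→ {C,G}; cost 0
[col 7] CF: children C:{C}, F:{T} ∪→ {C,T}; cost 1
[col 7] CFJ: children CF:{C,T}, J:{A} ∪→ {A,C,T}; cost 1
[col 7] CFHJ: children CFJ:{A,C,T}, H:{T} ∩→ {T}; cost 0
[col 7] UY: children U:{G}, Y:{C} ∪→ {C,G}; cost 1
[col 7] CFHJUY: children CFHJ:{T}, UY:{C,G} ∪→ {C,G,T}; cost 1
per-site changes: [3, 3, 4, 3, 3, 1, 4, 4]; total = 25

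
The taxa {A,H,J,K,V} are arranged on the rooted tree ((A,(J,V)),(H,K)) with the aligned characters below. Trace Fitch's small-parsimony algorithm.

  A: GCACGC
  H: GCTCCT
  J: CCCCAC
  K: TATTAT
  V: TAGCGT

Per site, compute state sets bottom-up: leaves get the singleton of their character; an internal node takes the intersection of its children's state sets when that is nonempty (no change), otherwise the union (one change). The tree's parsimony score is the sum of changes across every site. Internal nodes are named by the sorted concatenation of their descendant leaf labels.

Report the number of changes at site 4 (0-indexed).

[col 0] JV: children J:{C}, V:{T} ∪→ {C,T}; cost 1
[col 0] AJV: children A:{G}, JV:{C,T} ∪→ {C,G,T}; cost 1
[col 0] HK: children H:{G}, K:{T} ∪→ {G,T}; cost 1
[col 0] AHJKV: children AJV:{C,G,T}, HK:{G,T} ∩→ {G,T}; cost 0
[col 1] JV: children J:{C}, V:{A} ∪→ {A,C}; cost 1
[col 1] AJV: children A:{C}, JV:{A,C} ∩→ {C}; cost 0
[col 1] HK: children H:{C}, K:{A} ∪→ {A,C}; cost 1
[col 1] AHJKV: children AJV:{C}, HK:{A,C} ∩→ {C}; cost 0
[col 2] JV: children J:{C}, V:{G} ∪→ {C,G}; cost 1
[col 2] AJV: children A:{A}, JV:{C,G} ∪→ {A,C,G}; cost 1
[col 2] HK: children H:{T}, K:{T} ∩→ {T}; cost 0
[col 2] AHJKV: children AJV:{A,C,G}, HK:{T} ∪→ {A,C,G,T}; cost 1
[col 3] JV: children J:{C}, V:{C} ∩→ {C}; cost 0
[col 3] AJV: children A:{C}, JV:{C} ∩→ {C}; cost 0
[col 3] HK: children H:{C}, K:{T} ∪→ {C,T}; cost 1
[col 3] AHJKV: children AJV:{C}, HK:{C,T} ∩→ {C}; cost 0
[col 4] JV: children J:{A}, V:{G} ∪→ {A,G}; cost 1
[col 4] AJV: children A:{G}, JV:{A,G} ∩→ {G}; cost 0
[col 4] HK: children H:{C}, K:{A} ∪→ {A,C}; cost 1
[col 4] AHJKV: children AJV:{G}, HK:{A,C} ∪→ {A,C,G}; cost 1
[col 5] JV: children J:{C}, V:{T} ∪→ {C,T}; cost 1
[col 5] AJV: children A:{C}, JV:{C,T} ∩→ {C}; cost 0
[col 5] HK: children H:{T}, K:{T} ∩→ {T}; cost 0
[col 5] AHJKV: children AJV:{C}, HK:{T} ∪→ {C,T}; cost 1
per-site changes: [3, 2, 3, 1, 3, 2]; total = 14

3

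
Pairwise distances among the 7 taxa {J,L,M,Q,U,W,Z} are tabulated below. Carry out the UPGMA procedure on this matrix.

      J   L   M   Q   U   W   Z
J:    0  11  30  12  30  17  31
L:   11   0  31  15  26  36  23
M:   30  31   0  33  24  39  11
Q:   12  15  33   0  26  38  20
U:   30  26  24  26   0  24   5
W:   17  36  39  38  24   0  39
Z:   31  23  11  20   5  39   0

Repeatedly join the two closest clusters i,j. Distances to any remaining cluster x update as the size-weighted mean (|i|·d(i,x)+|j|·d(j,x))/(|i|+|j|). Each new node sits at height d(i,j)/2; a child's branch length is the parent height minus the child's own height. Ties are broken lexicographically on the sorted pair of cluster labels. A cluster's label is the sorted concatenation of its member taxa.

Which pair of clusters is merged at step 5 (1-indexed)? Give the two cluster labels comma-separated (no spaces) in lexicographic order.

JLQ,MUZ

step 1: merge (U,Z) at d=5; branch lengths U→5/2, Z→5/2; new cluster UZ
  updated: d(J,UZ)=61/2, d(L,UZ)=49/2, d(M,UZ)=35/2, d(Q,UZ)=23, d(UZ,W)=63/2
step 2: merge (J,L) at d=11; branch lengths J→11/2, L→11/2; new cluster JL
  updated: d(JL,M)=61/2, d(JL,Q)=27/2, d(JL,UZ)=55/2, d(JL,W)=53/2
step 3: merge (JL,Q) at d=27/2; branch lengths JL→5/4, Q→27/4; new cluster JLQ
  updated: d(JLQ,M)=94/3, d(JLQ,UZ)=26, d(JLQ,W)=91/3
step 4: merge (M,UZ) at d=35/2; branch lengths M→35/4, UZ→25/4; new cluster MUZ
  updated: d(JLQ,MUZ)=250/9, d(MUZ,W)=34
step 5: merge (JLQ,MUZ) at d=250/9; branch lengths JLQ→257/36, MUZ→185/36; new cluster JLMQUZ
  updated: d(JLMQUZ,W)=193/6
step 6: merge (JLMQUZ,W) at d=193/6; branch lengths JLMQUZ→79/36, W→193/12; new cluster JLMQUWZ
final tree: ((((J:11/2,L:11/2):5/4,Q:27/4):257/36,(M:35/4,(U:5/2,Z:5/2):25/4):185/36):79/36,W:193/12)
total length: 626/9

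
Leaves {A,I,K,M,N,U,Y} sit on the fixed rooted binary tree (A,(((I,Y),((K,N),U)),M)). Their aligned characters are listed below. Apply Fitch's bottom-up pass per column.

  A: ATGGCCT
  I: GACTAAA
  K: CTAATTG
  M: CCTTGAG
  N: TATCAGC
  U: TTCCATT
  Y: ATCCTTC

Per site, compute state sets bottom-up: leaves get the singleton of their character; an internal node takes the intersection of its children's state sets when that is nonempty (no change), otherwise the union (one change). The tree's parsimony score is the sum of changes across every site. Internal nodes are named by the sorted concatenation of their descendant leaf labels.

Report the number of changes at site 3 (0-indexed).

IY@0: {G} ∪ {A} = {A,G} (union, +1)
KN@0: {C} ∪ {T} = {C,T} (union, +1)
KNU@0: {C,T} ∩ {T} = {T} (intersection, +0)
IKNUY@0: {A,G} ∪ {T} = {A,G,T} (union, +1)
IKMNUY@0: {A,G,T} ∪ {C} = {A,C,G,T} (union, +1)
AIKMNUY@0: {A} ∩ {A,C,G,T} = {A} (intersection, +0)
IY@1: {A} ∪ {T} = {A,T} (union, +1)
KN@1: {T} ∪ {A} = {A,T} (union, +1)
KNU@1: {A,T} ∩ {T} = {T} (intersection, +0)
IKNUY@1: {A,T} ∩ {T} = {T} (intersection, +0)
IKMNUY@1: {T} ∪ {C} = {C,T} (union, +1)
AIKMNUY@1: {T} ∩ {C,T} = {T} (intersection, +0)
IY@2: {C} ∩ {C} = {C} (intersection, +0)
KN@2: {A} ∪ {T} = {A,T} (union, +1)
KNU@2: {A,T} ∪ {C} = {A,C,T} (union, +1)
IKNUY@2: {C} ∩ {A,C,T} = {C} (intersection, +0)
IKMNUY@2: {C} ∪ {T} = {C,T} (union, +1)
AIKMNUY@2: {G} ∪ {C,T} = {C,G,T} (union, +1)
IY@3: {T} ∪ {C} = {C,T} (union, +1)
KN@3: {A} ∪ {C} = {A,C} (union, +1)
KNU@3: {A,C} ∩ {C} = {C} (intersection, +0)
IKNUY@3: {C,T} ∩ {C} = {C} (intersection, +0)
IKMNUY@3: {C} ∪ {T} = {C,T} (union, +1)
AIKMNUY@3: {G} ∪ {C,T} = {C,G,T} (union, +1)
IY@4: {A} ∪ {T} = {A,T} (union, +1)
KN@4: {T} ∪ {A} = {A,T} (union, +1)
KNU@4: {A,T} ∩ {A} = {A} (intersection, +0)
IKNUY@4: {A,T} ∩ {A} = {A} (intersection, +0)
IKMNUY@4: {A} ∪ {G} = {A,G} (union, +1)
AIKMNUY@4: {C} ∪ {A,G} = {A,C,G} (union, +1)
IY@5: {A} ∪ {T} = {A,T} (union, +1)
KN@5: {T} ∪ {G} = {G,T} (union, +1)
KNU@5: {G,T} ∩ {T} = {T} (intersection, +0)
IKNUY@5: {A,T} ∩ {T} = {T} (intersection, +0)
IKMNUY@5: {T} ∪ {A} = {A,T} (union, +1)
AIKMNUY@5: {C} ∪ {A,T} = {A,C,T} (union, +1)
IY@6: {A} ∪ {C} = {A,C} (union, +1)
KN@6: {G} ∪ {C} = {C,G} (union, +1)
KNU@6: {C,G} ∪ {T} = {C,G,T} (union, +1)
IKNUY@6: {A,C} ∩ {C,G,T} = {C} (intersection, +0)
IKMNUY@6: {C} ∪ {G} = {C,G} (union, +1)
AIKMNUY@6: {T} ∪ {C,G} = {C,G,T} (union, +1)
per-site changes: [4, 3, 4, 4, 4, 4, 5]; total = 28

4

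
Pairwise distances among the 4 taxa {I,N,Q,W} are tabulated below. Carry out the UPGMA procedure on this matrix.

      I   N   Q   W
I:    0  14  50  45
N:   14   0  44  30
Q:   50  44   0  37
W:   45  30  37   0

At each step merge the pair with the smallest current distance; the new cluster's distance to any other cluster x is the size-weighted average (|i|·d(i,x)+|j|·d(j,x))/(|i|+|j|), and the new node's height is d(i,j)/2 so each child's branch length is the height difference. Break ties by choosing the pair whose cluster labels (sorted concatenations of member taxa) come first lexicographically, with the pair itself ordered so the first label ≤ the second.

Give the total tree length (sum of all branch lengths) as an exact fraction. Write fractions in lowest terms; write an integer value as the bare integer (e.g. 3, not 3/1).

step 1: merge (I,N) at d=14; branch lengths I→7, N→7; new cluster IN
  updated: d(IN,Q)=47, d(IN,W)=75/2
step 2: merge (Q,W) at d=37; branch lengths Q→37/2, W→37/2; new cluster QW
  updated: d(IN,QW)=169/4
step 3: merge (IN,QW) at d=169/4; branch lengths IN→113/8, QW→21/8; new cluster INQW
final tree: ((I:7,N:7):113/8,(Q:37/2,W:37/2):21/8)
total length: 271/4

271/4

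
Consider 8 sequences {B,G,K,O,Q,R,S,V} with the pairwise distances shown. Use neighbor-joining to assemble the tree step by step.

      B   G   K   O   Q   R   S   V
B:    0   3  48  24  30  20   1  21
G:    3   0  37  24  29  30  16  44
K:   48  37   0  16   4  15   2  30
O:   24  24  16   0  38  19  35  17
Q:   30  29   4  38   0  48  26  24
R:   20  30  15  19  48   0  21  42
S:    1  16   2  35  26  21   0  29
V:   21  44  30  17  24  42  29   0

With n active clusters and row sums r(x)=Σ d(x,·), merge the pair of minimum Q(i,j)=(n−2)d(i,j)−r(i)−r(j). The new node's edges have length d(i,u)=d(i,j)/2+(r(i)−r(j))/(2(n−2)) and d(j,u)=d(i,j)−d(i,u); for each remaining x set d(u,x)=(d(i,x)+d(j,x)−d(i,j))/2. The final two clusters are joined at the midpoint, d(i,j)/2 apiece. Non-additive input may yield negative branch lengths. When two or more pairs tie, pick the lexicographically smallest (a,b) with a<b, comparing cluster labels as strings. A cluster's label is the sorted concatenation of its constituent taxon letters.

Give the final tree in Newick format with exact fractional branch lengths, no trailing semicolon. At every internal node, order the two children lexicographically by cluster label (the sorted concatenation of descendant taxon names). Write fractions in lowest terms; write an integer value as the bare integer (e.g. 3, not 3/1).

1. join K+Q (d=4, Q=-327) ⇒ KQ; edges |K|=-23/12, |Q|=71/12
  updated: d(B,KQ)=37, d(G,KQ)=31, d(KQ,O)=25, d(KQ,R)=59/2, d(KQ,S)=12, d(KQ,V)=25
2. join B+G (d=3, Q=-239) ⇒ BG; edges |B|=-27/10, |G|=57/10
  updated: d(BG,KQ)=65/2, d(BG,O)=45/2, d(BG,R)=47/2, d(BG,S)=7, d(BG,V)=31
3. join O+V (d=17, Q=-389/2) ⇒ OV; edges |O|=85/16, |V|=187/16
  updated: d(BG,OV)=73/4, d(KQ,OV)=33/2, d(OV,R)=22, d(OV,S)=47/2
4. join BG+S (d=7, Q=-495/4) ⇒ BGS; edges |BG|=155/24, |S|=13/24
  updated: d(BGS,KQ)=75/4, d(BGS,OV)=139/8, d(BGS,R)=75/4
5. join BGS+R (d=75/4, Q=-701/8) ⇒ BGRS; edges |BGS|=177/32, |R|=423/32
  updated: d(BGRS,KQ)=59/4, d(BGRS,OV)=165/16
6. join BGRS+KQ (d=59/4, Q=-665/16) ⇒ BGKQRS; edges |BGRS|=137/32, |KQ|=335/32
  updated: d(BGKQRS,OV)=193/32
7. join BGKQRS+OV (d=193/32) ⇒ BGKOQRSV; edges |BGKQRS|=193/64, |OV|=193/64
final tree: (((((B:-27/10,G:57/10):155/24,S:13/24):177/32,R:423/32):137/32,(K:-23/12,Q:71/12):335/32):193/64,(O:85/16,V:187/16):193/64)
total length: 2257/32

(((((B:-27/10,G:57/10):155/24,S:13/24):177/32,R:423/32):137/32,(K:-23/12,Q:71/12):335/32):193/64,(O:85/16,V:187/16):193/64)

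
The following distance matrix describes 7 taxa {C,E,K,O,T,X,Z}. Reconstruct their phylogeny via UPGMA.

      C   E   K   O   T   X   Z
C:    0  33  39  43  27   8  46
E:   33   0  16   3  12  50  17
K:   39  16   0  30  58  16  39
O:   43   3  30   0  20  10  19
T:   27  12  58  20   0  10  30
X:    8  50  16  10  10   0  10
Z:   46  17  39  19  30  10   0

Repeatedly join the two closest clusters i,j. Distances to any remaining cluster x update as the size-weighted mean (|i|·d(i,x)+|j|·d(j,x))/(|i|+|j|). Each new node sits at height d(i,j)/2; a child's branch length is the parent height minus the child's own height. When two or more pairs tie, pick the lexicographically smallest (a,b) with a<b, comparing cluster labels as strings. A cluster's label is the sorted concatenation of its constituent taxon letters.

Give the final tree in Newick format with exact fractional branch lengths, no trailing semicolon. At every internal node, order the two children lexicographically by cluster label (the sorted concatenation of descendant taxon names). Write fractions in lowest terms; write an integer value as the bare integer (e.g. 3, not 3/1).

(((C:4,X:4):39/4,K:55/4):7/4,(((E:3/2,O:3/2):13/2,T:8):3,Z:11):9/2)

1. join E+O (d=3) ⇒ EO; edges |E|=3/2, |O|=3/2
  updated: d(C,EO)=38, d(EO,K)=23, d(EO,T)=16, d(EO,X)=30, d(EO,Z)=18
2. join C+X (d=8) ⇒ CX; edges |C|=4, |X|=4
  updated: d(CX,EO)=34, d(CX,K)=55/2, d(CX,T)=37/2, d(CX,Z)=28
3. join EO+T (d=16) ⇒ EOT; edges |EO|=13/2, |T|=8
  updated: d(CX,EOT)=173/6, d(EOT,K)=104/3, d(EOT,Z)=22
4. join EOT+Z (d=22) ⇒ EOTZ; edges |EOT|=3, |Z|=11
  updated: d(CX,EOTZ)=229/8, d(EOTZ,K)=143/4
5. join CX+K (d=55/2) ⇒ CKX; edges |CX|=39/4, |K|=55/4
  updated: d(CKX,EOTZ)=31
6. join CKX+EOTZ (d=31) ⇒ CEKOTXZ; edges |CKX|=7/4, |EOTZ|=9/2
final tree: (((C:4,X:4):39/4,K:55/4):7/4,(((E:3/2,O:3/2):13/2,T:8):3,Z:11):9/2)
total length: 277/4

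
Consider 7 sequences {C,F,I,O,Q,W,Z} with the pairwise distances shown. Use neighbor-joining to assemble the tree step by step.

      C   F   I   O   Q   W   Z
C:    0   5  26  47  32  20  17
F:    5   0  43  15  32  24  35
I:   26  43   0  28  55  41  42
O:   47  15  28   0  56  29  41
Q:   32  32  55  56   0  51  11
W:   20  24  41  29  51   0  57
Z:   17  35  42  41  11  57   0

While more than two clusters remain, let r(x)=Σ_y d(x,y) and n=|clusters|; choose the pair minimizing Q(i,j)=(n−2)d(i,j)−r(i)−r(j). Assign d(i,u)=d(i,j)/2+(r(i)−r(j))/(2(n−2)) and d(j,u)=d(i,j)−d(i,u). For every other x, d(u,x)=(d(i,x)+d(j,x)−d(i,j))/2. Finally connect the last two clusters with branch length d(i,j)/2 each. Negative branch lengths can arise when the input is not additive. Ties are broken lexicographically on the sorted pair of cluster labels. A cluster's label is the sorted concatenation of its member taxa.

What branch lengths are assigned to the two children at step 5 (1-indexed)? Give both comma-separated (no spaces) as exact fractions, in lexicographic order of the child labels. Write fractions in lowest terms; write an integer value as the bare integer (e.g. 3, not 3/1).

iteration 1: select Q,Z (d=11, Q=-385); attach at lengths (89/10, 21/10); label the merged cluster QZ
  updated: d(C,QZ)=19, d(F,QZ)=28, d(I,QZ)=43, d(O,QZ)=43, d(QZ,W)=97/2
iteration 2: select I,O (d=28, Q=-231); attach at lengths (131/8, 93/8); label the merged cluster IO
  updated: d(C,IO)=45/2, d(F,IO)=15, d(IO,QZ)=29, d(IO,W)=21
iteration 3: select IO,W (d=21, Q=-138); attach at lengths (37/6, 89/6); label the merged cluster IOW
  updated: d(C,IOW)=43/4, d(F,IOW)=9, d(IOW,QZ)=113/4
iteration 4: select C,QZ (d=19, Q=-72); attach at lengths (-5/8, 157/8); label the merged cluster CQZ
  updated: d(CQZ,F)=7, d(CQZ,IOW)=10
iteration 5: select CQZ,F (d=7, Q=-26); attach at lengths (4, 3); label the merged cluster CFQZ
  updated: d(CFQZ,IOW)=6
iteration 6: select CFQZ,IOW (d=6); attach at lengths (3, 3); label the merged cluster CFIOQWZ
final tree: (((C:-5/8,(Q:89/10,Z:21/10):157/8):4,F:3):3,((I:131/8,O:93/8):37/6,W:89/6):3)
total length: 92

4,3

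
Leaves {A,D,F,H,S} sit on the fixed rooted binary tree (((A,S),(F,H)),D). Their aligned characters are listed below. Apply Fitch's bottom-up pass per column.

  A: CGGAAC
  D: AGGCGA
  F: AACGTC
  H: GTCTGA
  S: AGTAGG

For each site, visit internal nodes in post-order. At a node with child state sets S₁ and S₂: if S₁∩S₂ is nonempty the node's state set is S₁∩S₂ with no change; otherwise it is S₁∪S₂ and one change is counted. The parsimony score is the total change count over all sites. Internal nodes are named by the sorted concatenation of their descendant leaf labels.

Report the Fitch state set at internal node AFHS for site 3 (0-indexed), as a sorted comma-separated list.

site 0, node AS: A={C} ∪ S={A} → {A,C} (+1)
site 0, node FH: F={A} ∪ H={G} → {A,G} (+1)
site 0, node AFHS: AS={A,C} ∩ FH={A,G} → {A} (+0)
site 0, node ADFHS: AFHS={A} ∩ D={A} → {A} (+0)
site 1, node AS: A={G} ∩ S={G} → {G} (+0)
site 1, node FH: F={A} ∪ H={T} → {A,T} (+1)
site 1, node AFHS: AS={G} ∪ FH={A,T} → {A,G,T} (+1)
site 1, node ADFHS: AFHS={A,G,T} ∩ D={G} → {G} (+0)
site 2, node AS: A={G} ∪ S={T} → {G,T} (+1)
site 2, node FH: F={C} ∩ H={C} → {C} (+0)
site 2, node AFHS: AS={G,T} ∪ FH={C} → {C,G,T} (+1)
site 2, node ADFHS: AFHS={C,G,T} ∩ D={G} → {G} (+0)
site 3, node AS: A={A} ∩ S={A} → {A} (+0)
site 3, node FH: F={G} ∪ H={T} → {G,T} (+1)
site 3, node AFHS: AS={A} ∪ FH={G,T} → {A,G,T} (+1)
site 3, node ADFHS: AFHS={A,G,T} ∪ D={C} → {A,C,G,T} (+1)
site 4, node AS: A={A} ∪ S={G} → {A,G} (+1)
site 4, node FH: F={T} ∪ H={G} → {G,T} (+1)
site 4, node AFHS: AS={A,G} ∩ FH={G,T} → {G} (+0)
site 4, node ADFHS: AFHS={G} ∩ D={G} → {G} (+0)
site 5, node AS: A={C} ∪ S={G} → {C,G} (+1)
site 5, node FH: F={C} ∪ H={A} → {A,C} (+1)
site 5, node AFHS: AS={C,G} ∩ FH={A,C} → {C} (+0)
site 5, node ADFHS: AFHS={C} ∪ D={A} → {A,C} (+1)
per-site changes: [2, 2, 2, 3, 2, 3]; total = 14

A,G,T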